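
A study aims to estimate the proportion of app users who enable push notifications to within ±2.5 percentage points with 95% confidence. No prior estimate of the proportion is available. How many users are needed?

For a proportion with margin E = 0.025 at 95% confidence, z = 1.960.
With no prior estimate, use p = 0.5, which maximizes p(1−p) at 0.25.
n = 0.25 × (z/E)² = 0.25 × (1.960/0.025)² = 1536.64
Round up: n = 1537.

n = 1537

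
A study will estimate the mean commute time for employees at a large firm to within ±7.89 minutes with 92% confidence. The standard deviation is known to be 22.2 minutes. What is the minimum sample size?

For a mean, the margin of error is E = z·σ/√n, so n = (zσ/E)².
At 92% confidence, z = 1.751.
n = (1.751 × 22.2 / 7.89)² = 24.27
Round up: n = 25.

25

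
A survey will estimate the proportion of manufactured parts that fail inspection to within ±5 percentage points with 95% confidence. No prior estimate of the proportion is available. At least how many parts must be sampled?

For a proportion with margin E = 0.05 at 95% confidence, z = 1.960.
With no prior estimate, use p = 0.5, which maximizes p(1−p) at 0.25.
n = 0.25 × (z/E)² = 0.25 × (1.960/0.05)² = 384.16
Round up: n = 385.

385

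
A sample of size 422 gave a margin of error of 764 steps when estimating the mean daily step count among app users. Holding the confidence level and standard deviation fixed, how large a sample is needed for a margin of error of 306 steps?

2631

Margin of error scales as 1/√n, so n₂ = n₁·(E₁/E₂)².
n₂ = 422 × (764/306)² = 422 × 6.234 = 2630.75
Round up: n₂ = 2631.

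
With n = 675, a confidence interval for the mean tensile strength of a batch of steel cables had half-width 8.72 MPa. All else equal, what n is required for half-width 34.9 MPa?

Margin of error scales as 1/√n, so n₂ = n₁·(E₁/E₂)².
n₂ = 675 × (8.72/34.9)² = 675 × 0.06243 = 42.14
Round up: n₂ = 43.

n = 43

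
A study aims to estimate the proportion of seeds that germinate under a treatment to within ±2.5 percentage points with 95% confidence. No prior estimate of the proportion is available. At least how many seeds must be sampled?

For a proportion with margin E = 0.025 at 95% confidence, z = 1.960.
With no prior estimate, use p = 0.5, which maximizes p(1−p) at 0.25.
n = 0.25 × (z/E)² = 0.25 × (1.960/0.025)² = 1536.64
Round up: n = 1537.

1537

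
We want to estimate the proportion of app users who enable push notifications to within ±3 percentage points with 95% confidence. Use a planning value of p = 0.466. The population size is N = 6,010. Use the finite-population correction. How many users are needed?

For a proportion with margin E = 0.03 at 95% confidence, z = 1.960.
n = p̂(1−p̂)(z/E)² = 0.466 × 0.534 × (1.960/0.03)² = 1062.18 — call this n₀.
Finite-population correction with N = 6,010: n = n₀ / (1 + (n₀−1)/N) = 1062.18 / 1.177 = 902.45
Round up: n = 903.

903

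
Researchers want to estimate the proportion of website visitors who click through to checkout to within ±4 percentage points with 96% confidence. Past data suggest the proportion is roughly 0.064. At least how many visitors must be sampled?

For a proportion with margin E = 0.04 at 96% confidence, z = 2.054.
n = p̂(1−p̂)(z/E)² = 0.064 × 0.936 × (2.054/0.04)² = 157.96
Round up: n = 158.

158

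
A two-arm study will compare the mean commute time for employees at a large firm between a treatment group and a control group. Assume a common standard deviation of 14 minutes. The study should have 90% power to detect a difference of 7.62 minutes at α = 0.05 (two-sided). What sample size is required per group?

71 per group

For two equal groups, n per group = 2·((z_{α/2} + z_β)·σ/δ)².
z_{α/2} = 1.960; z_β = 1.282 (power 90%).
n = 2 × (3.242 × 14 / 7.62)² = 2 × 35.48 = 70.96
Round up: n = 71 per group.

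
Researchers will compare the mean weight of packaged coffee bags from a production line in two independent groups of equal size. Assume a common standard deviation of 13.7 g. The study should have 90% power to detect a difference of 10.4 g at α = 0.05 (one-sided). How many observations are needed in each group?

For two equal groups, n per group = 2·((z_α + z_β)·σ/δ)².
z_α = 1.645; z_β = 1.282 (power 90%).
n = 2 × (2.927 × 13.7 / 10.4)² = 2 × 14.87 = 29.74
Round up: n = 30 per group.

30 per group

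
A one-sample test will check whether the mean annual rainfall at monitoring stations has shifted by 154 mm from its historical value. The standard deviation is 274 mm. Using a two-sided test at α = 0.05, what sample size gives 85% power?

For a one-sample z-test, n = ((z_{α/2} + z_β)·σ/δ)².
z_{α/2} = 1.960 (two-sided α = 0.05); z_β = 1.036 (power 85% → β = 0.15).
n = (2.996 × 274 / 154)² = 28.41
Round up: n = 29.

29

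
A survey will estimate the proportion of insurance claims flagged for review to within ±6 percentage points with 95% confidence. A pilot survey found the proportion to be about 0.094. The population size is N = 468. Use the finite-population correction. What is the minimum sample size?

For a proportion with margin E = 0.06 at 95% confidence, z = 1.960.
n = p̂(1−p̂)(z/E)² = 0.094 × 0.906 × (1.960/0.06)² = 90.88 — call this n₀.
Finite-population correction with N = 468: n = n₀ / (1 + (n₀−1)/N) = 90.88 / 1.192 = 76.24
Round up: n = 77.

77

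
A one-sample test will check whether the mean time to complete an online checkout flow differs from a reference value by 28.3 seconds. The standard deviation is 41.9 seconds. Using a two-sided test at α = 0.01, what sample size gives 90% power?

33

For a one-sample z-test, n = ((z_{α/2} + z_β)·σ/δ)².
z_{α/2} = 2.576 (two-sided α = 0.01); z_β = 1.282 (power 90% → β = 0.1).
n = (3.858 × 41.9 / 28.3)² = 32.63
Round up: n = 33.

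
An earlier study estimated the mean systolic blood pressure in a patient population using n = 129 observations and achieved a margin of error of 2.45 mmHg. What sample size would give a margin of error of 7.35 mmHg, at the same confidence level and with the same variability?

15

Margin of error scales as 1/√n, so n₂ = n₁·(E₁/E₂)².
n₂ = 129 × (2.45/7.35)² = 129 × 0.1111 = 14.33
Round up: n₂ = 15.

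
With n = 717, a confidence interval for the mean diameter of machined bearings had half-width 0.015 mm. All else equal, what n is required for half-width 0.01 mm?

1614

Margin of error scales as 1/√n, so n₂ = n₁·(E₁/E₂)².
n₂ = 717 × (0.015/0.01)² = 717 × 2.25 = 1613.25
Round up: n₂ = 1614.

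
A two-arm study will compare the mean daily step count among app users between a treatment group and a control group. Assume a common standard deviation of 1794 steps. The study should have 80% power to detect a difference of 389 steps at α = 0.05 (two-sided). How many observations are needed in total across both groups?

For two equal groups, n per group = 2·((z_{α/2} + z_β)·σ/δ)².
z_{α/2} = 1.960; z_β = 0.842 (power 80%).
n = 2 × (2.802 × 1794 / 389)² = 2 × 166.99 = 333.98
Round up: n = 334 per group.
Total across both groups: 2 × 334 = 668.

668 total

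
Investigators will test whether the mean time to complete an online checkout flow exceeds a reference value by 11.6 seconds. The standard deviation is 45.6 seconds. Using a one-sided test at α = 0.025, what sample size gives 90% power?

163

For a one-sample z-test, n = ((z_α + z_β)·σ/δ)².
z_α = 1.960 (one-sided α = 0.025); z_β = 1.282 (power 90% → β = 0.1).
n = (3.242 × 45.6 / 11.6)² = 162.42
Round up: n = 163.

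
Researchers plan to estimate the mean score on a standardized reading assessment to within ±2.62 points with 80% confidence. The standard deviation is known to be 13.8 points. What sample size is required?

For a mean, the margin of error is E = z·σ/√n, so n = (zσ/E)².
At 80% confidence, z = 1.282.
n = (1.282 × 13.8 / 2.62)² = 45.60
Round up: n = 46.

n = 46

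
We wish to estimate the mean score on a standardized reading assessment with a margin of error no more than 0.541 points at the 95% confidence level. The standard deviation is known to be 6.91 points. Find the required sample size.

n = 627

For a mean, the margin of error is E = z·σ/√n, so n = (zσ/E)².
At 95% confidence, z = 1.960.
n = (1.960 × 6.91 / 0.541)² = 626.72
Round up: n = 627.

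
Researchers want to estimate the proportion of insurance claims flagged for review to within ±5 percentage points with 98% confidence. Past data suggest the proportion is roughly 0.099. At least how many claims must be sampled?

For a proportion with margin E = 0.05 at 98% confidence, z = 2.326.
n = p̂(1−p̂)(z/E)² = 0.099 × 0.901 × (2.326/0.05)² = 193.04
Round up: n = 194.

194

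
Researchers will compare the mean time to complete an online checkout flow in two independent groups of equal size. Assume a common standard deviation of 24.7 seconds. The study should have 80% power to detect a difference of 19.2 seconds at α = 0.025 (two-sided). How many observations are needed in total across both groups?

64 total

For two equal groups, n per group = 2·((z_{α/2} + z_β)·σ/δ)².
z_{α/2} = 2.241; z_β = 0.842 (power 80%).
n = 2 × (3.083 × 24.7 / 19.2)² = 2 × 15.73 = 31.46
Round up: n = 32 per group.
Total across both groups: 2 × 32 = 64.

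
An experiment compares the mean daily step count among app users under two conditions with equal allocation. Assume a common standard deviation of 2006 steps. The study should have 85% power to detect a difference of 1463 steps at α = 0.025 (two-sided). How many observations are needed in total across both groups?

For two equal groups, n per group = 2·((z_{α/2} + z_β)·σ/δ)².
z_{α/2} = 2.241; z_β = 1.036 (power 85%).
n = 2 × (3.277 × 2006 / 1463)² = 2 × 20.19 = 40.38
Round up: n = 41 per group.
Total across both groups: 2 × 41 = 82.

82 total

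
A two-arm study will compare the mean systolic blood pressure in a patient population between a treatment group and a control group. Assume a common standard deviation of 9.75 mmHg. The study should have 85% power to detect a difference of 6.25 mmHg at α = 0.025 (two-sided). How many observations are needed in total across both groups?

106 total

For two equal groups, n per group = 2·((z_{α/2} + z_β)·σ/δ)².
z_{α/2} = 2.241; z_β = 1.036 (power 85%).
n = 2 × (3.277 × 9.75 / 6.25)² = 2 × 26.13 = 52.26
Round up: n = 53 per group.
Total across both groups: 2 × 53 = 106.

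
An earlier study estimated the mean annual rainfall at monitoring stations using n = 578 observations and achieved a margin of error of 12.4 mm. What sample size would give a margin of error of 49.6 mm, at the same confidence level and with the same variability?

Margin of error scales as 1/√n, so n₂ = n₁·(E₁/E₂)².
n₂ = 578 × (12.4/49.6)² = 578 × 0.0625 = 36.12
Round up: n₂ = 37.

37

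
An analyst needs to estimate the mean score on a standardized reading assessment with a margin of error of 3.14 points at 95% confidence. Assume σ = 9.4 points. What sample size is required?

For a mean, the margin of error is E = z·σ/√n, so n = (zσ/E)².
At 95% confidence, z = 1.960.
n = (1.960 × 9.4 / 3.14)² = 34.43
Round up: n = 35.

35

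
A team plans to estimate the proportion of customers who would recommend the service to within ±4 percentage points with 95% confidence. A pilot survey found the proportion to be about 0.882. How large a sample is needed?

250

For a proportion with margin E = 0.04 at 95% confidence, z = 1.960.
n = p̂(1−p̂)(z/E)² = 0.882 × 0.118 × (1.960/0.04)² = 249.89
Round up: n = 250.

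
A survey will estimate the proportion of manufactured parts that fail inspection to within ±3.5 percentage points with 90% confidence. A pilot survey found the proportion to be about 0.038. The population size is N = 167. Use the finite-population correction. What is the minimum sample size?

55

For a proportion with margin E = 0.035 at 90% confidence, z = 1.645.
n = p̂(1−p̂)(z/E)² = 0.038 × 0.962 × (1.645/0.035)² = 80.75 — call this n₀.
Finite-population correction with N = 167: n = n₀ / (1 + (n₀−1)/N) = 80.75 / 1.478 = 54.63
Round up: n = 55.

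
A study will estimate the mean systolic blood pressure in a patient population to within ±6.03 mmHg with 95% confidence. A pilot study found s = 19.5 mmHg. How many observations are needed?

41

For a mean, the margin of error is E = z·σ/√n, so n = (zσ/E)².
At 95% confidence, z = 1.960.
n = (1.960 × 19.5 / 6.03)² = 40.17
Round up: n = 41.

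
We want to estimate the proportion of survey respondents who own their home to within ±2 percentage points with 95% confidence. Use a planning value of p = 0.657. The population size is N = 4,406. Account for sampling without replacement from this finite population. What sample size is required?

For a proportion with margin E = 0.02 at 95% confidence, z = 1.960.
n = p̂(1−p̂)(z/E)² = 0.657 × 0.343 × (1.960/0.02)² = 2164.27 — call this n₀.
Finite-population correction with N = 4,406: n = n₀ / (1 + (n₀−1)/N) = 2164.27 / 1.491 = 1451.56
Round up: n = 1452.

n = 1452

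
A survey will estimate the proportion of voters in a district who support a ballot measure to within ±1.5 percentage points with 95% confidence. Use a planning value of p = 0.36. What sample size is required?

For a proportion with margin E = 0.015 at 95% confidence, z = 1.960.
n = p̂(1−p̂)(z/E)² = 0.36 × 0.64 × (1.960/0.015)² = 3933.80
Round up: n = 3934.

3934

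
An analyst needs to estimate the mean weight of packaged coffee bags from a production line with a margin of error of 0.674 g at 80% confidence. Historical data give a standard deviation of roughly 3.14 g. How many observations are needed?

36

For a mean, the margin of error is E = z·σ/√n, so n = (zσ/E)².
At 80% confidence, z = 1.282.
n = (1.282 × 3.14 / 0.674)² = 35.67
Round up: n = 36.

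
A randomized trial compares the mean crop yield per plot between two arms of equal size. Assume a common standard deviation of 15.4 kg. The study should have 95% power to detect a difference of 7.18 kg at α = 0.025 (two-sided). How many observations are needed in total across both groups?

For two equal groups, n per group = 2·((z_{α/2} + z_β)·σ/δ)².
z_{α/2} = 2.241; z_β = 1.645 (power 95%).
n = 2 × (3.886 × 15.4 / 7.18)² = 2 × 69.47 = 138.94
Round up: n = 139 per group.
Total across both groups: 2 × 139 = 278.

278 total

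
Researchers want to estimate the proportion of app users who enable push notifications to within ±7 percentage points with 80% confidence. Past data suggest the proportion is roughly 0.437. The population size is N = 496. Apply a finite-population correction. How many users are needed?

71

For a proportion with margin E = 0.07 at 80% confidence, z = 1.282.
n = p̂(1−p̂)(z/E)² = 0.437 × 0.563 × (1.282/0.07)² = 82.52 — call this n₀.
Finite-population correction with N = 496: n = n₀ / (1 + (n₀−1)/N) = 82.52 / 1.164 = 70.89
Round up: n = 71.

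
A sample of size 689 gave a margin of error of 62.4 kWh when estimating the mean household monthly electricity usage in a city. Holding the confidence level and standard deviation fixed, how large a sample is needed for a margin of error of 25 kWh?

Margin of error scales as 1/√n, so n₂ = n₁·(E₁/E₂)².
n₂ = 689 × (62.4/25)² = 689 × 6.23 = 4292.47
Round up: n₂ = 4293.

n = 4293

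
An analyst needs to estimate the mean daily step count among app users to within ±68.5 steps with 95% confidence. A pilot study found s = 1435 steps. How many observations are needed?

For a mean, the margin of error is E = z·σ/√n, so n = (zσ/E)².
At 95% confidence, z = 1.960.
n = (1.960 × 1435 / 68.5)² = 1685.91
Round up: n = 1686.

n = 1686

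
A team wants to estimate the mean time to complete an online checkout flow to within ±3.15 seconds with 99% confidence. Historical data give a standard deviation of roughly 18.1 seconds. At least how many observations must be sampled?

n = 220

For a mean, the margin of error is E = z·σ/√n, so n = (zσ/E)².
At 99% confidence, z = 2.576.
n = (2.576 × 18.1 / 3.15)² = 219.09
Round up: n = 220.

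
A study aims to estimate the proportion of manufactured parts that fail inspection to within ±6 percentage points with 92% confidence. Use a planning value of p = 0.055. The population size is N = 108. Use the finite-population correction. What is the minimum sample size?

32

For a proportion with margin E = 0.06 at 92% confidence, z = 1.751.
n = p̂(1−p̂)(z/E)² = 0.055 × 0.945 × (1.751/0.06)² = 44.27 — call this n₀.
Finite-population correction with N = 108: n = n₀ / (1 + (n₀−1)/N) = 44.27 / 1.401 = 31.60
Round up: n = 32.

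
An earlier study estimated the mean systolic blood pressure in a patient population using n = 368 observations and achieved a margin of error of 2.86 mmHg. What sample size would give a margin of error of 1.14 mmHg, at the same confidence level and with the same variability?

2317

Margin of error scales as 1/√n, so n₂ = n₁·(E₁/E₂)².
n₂ = 368 × (2.86/1.14)² = 368 × 6.294 = 2316.19
Round up: n₂ = 2317.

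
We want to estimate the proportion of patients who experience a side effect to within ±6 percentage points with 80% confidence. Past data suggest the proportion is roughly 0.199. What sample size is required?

73

For a proportion with margin E = 0.06 at 80% confidence, z = 1.282.
n = p̂(1−p̂)(z/E)² = 0.199 × 0.801 × (1.282/0.06)² = 72.77
Round up: n = 73.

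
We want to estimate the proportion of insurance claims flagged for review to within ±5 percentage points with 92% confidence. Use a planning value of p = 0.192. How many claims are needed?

191

For a proportion with margin E = 0.05 at 92% confidence, z = 1.751.
n = p̂(1−p̂)(z/E)² = 0.192 × 0.808 × (1.751/0.05)² = 190.26
Round up: n = 191.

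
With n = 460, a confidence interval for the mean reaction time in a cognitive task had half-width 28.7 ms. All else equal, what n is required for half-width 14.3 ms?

Margin of error scales as 1/√n, so n₂ = n₁·(E₁/E₂)².
n₂ = 460 × (28.7/14.3)² = 460 × 4.028 = 1852.88
Round up: n₂ = 1853.

1853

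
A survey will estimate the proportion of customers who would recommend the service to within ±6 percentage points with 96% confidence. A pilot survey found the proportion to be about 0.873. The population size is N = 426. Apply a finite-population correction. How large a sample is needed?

100

For a proportion with margin E = 0.06 at 96% confidence, z = 2.054.
n = p̂(1−p̂)(z/E)² = 0.873 × 0.127 × (2.054/0.06)² = 129.93 — call this n₀.
Finite-population correction with N = 426: n = n₀ / (1 + (n₀−1)/N) = 129.93 / 1.303 = 99.72
Round up: n = 100.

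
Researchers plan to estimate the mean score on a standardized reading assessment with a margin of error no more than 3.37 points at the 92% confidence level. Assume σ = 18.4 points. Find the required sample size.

For a mean, the margin of error is E = z·σ/√n, so n = (zσ/E)².
At 92% confidence, z = 1.751.
n = (1.751 × 18.4 / 3.37)² = 91.40
Round up: n = 92.

92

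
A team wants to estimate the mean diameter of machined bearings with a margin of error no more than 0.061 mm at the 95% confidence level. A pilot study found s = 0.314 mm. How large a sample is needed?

102

For a mean, the margin of error is E = z·σ/√n, so n = (zσ/E)².
At 95% confidence, z = 1.960.
n = (1.960 × 0.314 / 0.061)² = 101.79
Round up: n = 102.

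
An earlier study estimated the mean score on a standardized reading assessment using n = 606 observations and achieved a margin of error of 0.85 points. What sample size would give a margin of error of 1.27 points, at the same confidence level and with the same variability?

Margin of error scales as 1/√n, so n₂ = n₁·(E₁/E₂)².
n₂ = 606 × (0.85/1.27)² = 606 × 0.448 = 271.49
Round up: n₂ = 272.

272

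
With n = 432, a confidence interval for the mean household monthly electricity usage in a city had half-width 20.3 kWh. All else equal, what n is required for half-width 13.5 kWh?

Margin of error scales as 1/√n, so n₂ = n₁·(E₁/E₂)².
n₂ = 432 × (20.3/13.5)² = 432 × 2.261 = 976.75
Round up: n₂ = 977.

977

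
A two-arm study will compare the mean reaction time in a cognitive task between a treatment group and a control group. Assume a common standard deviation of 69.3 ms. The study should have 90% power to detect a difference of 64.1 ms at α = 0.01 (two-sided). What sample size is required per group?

35 per group

For two equal groups, n per group = 2·((z_{α/2} + z_β)·σ/δ)².
z_{α/2} = 2.576; z_β = 1.282 (power 90%).
n = 2 × (3.858 × 69.3 / 64.1)² = 2 × 17.40 = 34.80
Round up: n = 35 per group.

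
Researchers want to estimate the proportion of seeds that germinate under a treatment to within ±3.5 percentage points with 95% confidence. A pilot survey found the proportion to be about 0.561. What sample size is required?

For a proportion with margin E = 0.035 at 95% confidence, z = 1.960.
n = p̂(1−p̂)(z/E)² = 0.561 × 0.439 × (1.960/0.035)² = 772.33
Round up: n = 773.

773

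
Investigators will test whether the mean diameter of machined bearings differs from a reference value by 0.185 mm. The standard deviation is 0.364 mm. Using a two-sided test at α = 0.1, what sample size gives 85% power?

For a one-sample z-test, n = ((z_{α/2} + z_β)·σ/δ)².
z_{α/2} = 1.645 (two-sided α = 0.1); z_β = 1.036 (power 85% → β = 0.15).
n = (2.681 × 0.364 / 0.185)² = 27.83
Round up: n = 28.

28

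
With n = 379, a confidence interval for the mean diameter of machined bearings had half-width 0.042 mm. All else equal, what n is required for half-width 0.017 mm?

2314

Margin of error scales as 1/√n, so n₂ = n₁·(E₁/E₂)².
n₂ = 379 × (0.042/0.017)² = 379 × 6.104 = 2313.42
Round up: n₂ = 2314.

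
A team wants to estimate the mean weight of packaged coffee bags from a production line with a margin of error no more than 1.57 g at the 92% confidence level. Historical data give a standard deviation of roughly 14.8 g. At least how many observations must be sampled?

For a mean, the margin of error is E = z·σ/√n, so n = (zσ/E)².
At 92% confidence, z = 1.751.
n = (1.751 × 14.8 / 1.57)² = 272.46
Round up: n = 273.

273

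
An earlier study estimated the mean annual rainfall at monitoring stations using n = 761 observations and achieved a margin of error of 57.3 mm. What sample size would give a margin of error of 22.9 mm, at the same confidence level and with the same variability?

Margin of error scales as 1/√n, so n₂ = n₁·(E₁/E₂)².
n₂ = 761 × (57.3/22.9)² = 761 × 6.261 = 4764.62
Round up: n₂ = 4765.

n = 4765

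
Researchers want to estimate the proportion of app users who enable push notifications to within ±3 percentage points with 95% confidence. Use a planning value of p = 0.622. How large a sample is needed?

1004

For a proportion with margin E = 0.03 at 95% confidence, z = 1.960.
n = p̂(1−p̂)(z/E)² = 0.622 × 0.378 × (1.960/0.03)² = 1003.58
Round up: n = 1004.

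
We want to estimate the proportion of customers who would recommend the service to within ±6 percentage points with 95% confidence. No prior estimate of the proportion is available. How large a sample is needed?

n = 267

For a proportion with margin E = 0.06 at 95% confidence, z = 1.960.
With no prior estimate, use p = 0.5, which maximizes p(1−p) at 0.25.
n = 0.25 × (z/E)² = 0.25 × (1.960/0.06)² = 266.78
Round up: n = 267.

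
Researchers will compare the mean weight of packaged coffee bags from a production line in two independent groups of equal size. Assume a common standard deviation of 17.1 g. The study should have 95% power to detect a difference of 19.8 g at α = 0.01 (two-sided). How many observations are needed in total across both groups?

For two equal groups, n per group = 2·((z_{α/2} + z_β)·σ/δ)².
z_{α/2} = 2.576; z_β = 1.645 (power 95%).
n = 2 × (4.221 × 17.1 / 19.8)² = 2 × 13.29 = 26.58
Round up: n = 27 per group.
Total across both groups: 2 × 27 = 54.

54 total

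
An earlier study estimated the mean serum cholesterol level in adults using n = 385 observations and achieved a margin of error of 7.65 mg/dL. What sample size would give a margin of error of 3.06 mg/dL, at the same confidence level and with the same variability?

Margin of error scales as 1/√n, so n₂ = n₁·(E₁/E₂)².
n₂ = 385 × (7.65/3.06)² = 385 × 6.25 = 2406.25
Round up: n₂ = 2407.

n = 2407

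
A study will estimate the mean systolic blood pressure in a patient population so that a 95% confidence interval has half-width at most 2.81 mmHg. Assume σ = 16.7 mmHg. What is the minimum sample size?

136

For a mean, the margin of error is E = z·σ/√n, so n = (zσ/E)².
At 95% confidence, z = 1.960.
n = (1.960 × 16.7 / 2.81)² = 135.69
Round up: n = 136.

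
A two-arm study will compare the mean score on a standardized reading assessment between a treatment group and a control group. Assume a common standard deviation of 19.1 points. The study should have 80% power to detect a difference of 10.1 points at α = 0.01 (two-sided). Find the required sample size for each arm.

For two equal groups, n per group = 2·((z_{α/2} + z_β)·σ/δ)².
z_{α/2} = 2.576; z_β = 0.842 (power 80%).
n = 2 × (3.418 × 19.1 / 10.1)² = 2 × 41.78 = 83.56
Round up: n = 84 per group.

84 per group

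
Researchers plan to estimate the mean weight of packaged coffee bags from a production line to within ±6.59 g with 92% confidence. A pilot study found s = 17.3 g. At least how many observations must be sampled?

22

For a mean, the margin of error is E = z·σ/√n, so n = (zσ/E)².
At 92% confidence, z = 1.751.
n = (1.751 × 17.3 / 6.59)² = 21.13
Round up: n = 22.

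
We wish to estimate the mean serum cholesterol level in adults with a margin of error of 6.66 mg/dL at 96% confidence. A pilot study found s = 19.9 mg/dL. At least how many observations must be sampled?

For a mean, the margin of error is E = z·σ/√n, so n = (zσ/E)².
At 96% confidence, z = 2.054.
n = (2.054 × 19.9 / 6.66)² = 37.67
Round up: n = 38.

38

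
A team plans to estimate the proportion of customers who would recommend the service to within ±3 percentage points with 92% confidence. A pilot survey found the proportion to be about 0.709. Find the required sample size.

n = 703

For a proportion with margin E = 0.03 at 92% confidence, z = 1.751.
n = p̂(1−p̂)(z/E)² = 0.709 × 0.291 × (1.751/0.03)² = 702.86
Round up: n = 703.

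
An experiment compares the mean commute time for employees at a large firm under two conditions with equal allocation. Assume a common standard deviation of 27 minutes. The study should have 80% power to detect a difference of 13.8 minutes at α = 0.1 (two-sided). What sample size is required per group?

For two equal groups, n per group = 2·((z_{α/2} + z_β)·σ/δ)².
z_{α/2} = 1.645; z_β = 0.842 (power 80%).
n = 2 × (2.487 × 27 / 13.8)² = 2 × 23.68 = 47.36
Round up: n = 48 per group.

48 per group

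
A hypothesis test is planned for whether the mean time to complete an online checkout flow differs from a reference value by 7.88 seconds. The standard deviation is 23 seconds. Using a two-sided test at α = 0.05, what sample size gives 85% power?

For a one-sample z-test, n = ((z_{α/2} + z_β)·σ/δ)².
z_{α/2} = 1.960 (two-sided α = 0.05); z_β = 1.036 (power 85% → β = 0.15).
n = (2.996 × 23 / 7.88)² = 76.47
Round up: n = 77.

77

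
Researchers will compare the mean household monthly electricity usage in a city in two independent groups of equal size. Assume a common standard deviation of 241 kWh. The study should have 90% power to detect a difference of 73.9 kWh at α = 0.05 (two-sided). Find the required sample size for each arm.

For two equal groups, n per group = 2·((z_{α/2} + z_β)·σ/δ)².
z_{α/2} = 1.960; z_β = 1.282 (power 90%).
n = 2 × (3.242 × 241 / 73.9)² = 2 × 111.78 = 223.56
Round up: n = 224 per group.

224 per group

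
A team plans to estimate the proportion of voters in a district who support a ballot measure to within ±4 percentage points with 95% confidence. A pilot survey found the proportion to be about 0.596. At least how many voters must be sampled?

579

For a proportion with margin E = 0.04 at 95% confidence, z = 1.960.
n = p̂(1−p̂)(z/E)² = 0.596 × 0.404 × (1.960/0.04)² = 578.12
Round up: n = 579.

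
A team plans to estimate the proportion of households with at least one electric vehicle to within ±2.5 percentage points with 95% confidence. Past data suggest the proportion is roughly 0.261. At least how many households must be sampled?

For a proportion with margin E = 0.025 at 95% confidence, z = 1.960.
n = p̂(1−p̂)(z/E)² = 0.261 × 0.739 × (1.960/0.025)² = 1185.54
Round up: n = 1186.

n = 1186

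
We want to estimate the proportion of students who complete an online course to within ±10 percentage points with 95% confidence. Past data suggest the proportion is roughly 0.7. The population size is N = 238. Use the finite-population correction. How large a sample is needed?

n = 61

For a proportion with margin E = 0.1 at 95% confidence, z = 1.960.
n = p̂(1−p̂)(z/E)² = 0.7 × 0.3 × (1.960/0.1)² = 80.67 — call this n₀.
Finite-population correction with N = 238: n = n₀ / (1 + (n₀−1)/N) = 80.67 / 1.335 = 60.43
Round up: n = 61.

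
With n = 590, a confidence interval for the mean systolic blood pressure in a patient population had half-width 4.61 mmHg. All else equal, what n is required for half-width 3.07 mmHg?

1331

Margin of error scales as 1/√n, so n₂ = n₁·(E₁/E₂)².
n₂ = 590 × (4.61/3.07)² = 590 × 2.255 = 1330.45
Round up: n₂ = 1331.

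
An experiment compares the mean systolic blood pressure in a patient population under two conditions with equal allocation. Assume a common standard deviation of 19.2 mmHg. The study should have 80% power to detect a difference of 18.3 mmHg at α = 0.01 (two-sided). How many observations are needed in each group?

26 per group

For two equal groups, n per group = 2·((z_{α/2} + z_β)·σ/δ)².
z_{α/2} = 2.576; z_β = 0.842 (power 80%).
n = 2 × (3.418 × 19.2 / 18.3)² = 2 × 12.86 = 25.72
Round up: n = 26 per group.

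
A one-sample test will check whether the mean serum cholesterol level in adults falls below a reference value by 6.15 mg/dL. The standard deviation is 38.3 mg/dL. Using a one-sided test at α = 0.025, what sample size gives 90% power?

For a one-sample z-test, n = ((z_α + z_β)·σ/δ)².
z_α = 1.960 (one-sided α = 0.025); z_β = 1.282 (power 90% → β = 0.1).
n = (3.242 × 38.3 / 6.15)² = 407.64
Round up: n = 408.

n = 408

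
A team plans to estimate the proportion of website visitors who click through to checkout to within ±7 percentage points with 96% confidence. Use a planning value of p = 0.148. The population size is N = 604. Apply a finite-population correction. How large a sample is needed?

n = 93

For a proportion with margin E = 0.07 at 96% confidence, z = 2.054.
n = p̂(1−p̂)(z/E)² = 0.148 × 0.852 × (2.054/0.07)² = 108.57 — call this n₀.
Finite-population correction with N = 604: n = n₀ / (1 + (n₀−1)/N) = 108.57 / 1.178 = 92.16
Round up: n = 93.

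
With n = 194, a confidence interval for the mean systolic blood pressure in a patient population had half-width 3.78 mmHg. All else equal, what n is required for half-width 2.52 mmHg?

Margin of error scales as 1/√n, so n₂ = n₁·(E₁/E₂)².
n₂ = 194 × (3.78/2.52)² = 194 × 2.25 = 436.50
Round up: n₂ = 437.

437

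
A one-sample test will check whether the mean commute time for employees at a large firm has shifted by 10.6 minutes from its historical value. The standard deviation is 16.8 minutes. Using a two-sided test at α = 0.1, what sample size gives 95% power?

28

For a one-sample z-test, n = ((z_{α/2} + z_β)·σ/δ)².
z_{α/2} = 1.645 (two-sided α = 0.1); z_β = 1.645 (power 95% → β = 0.05).
n = (3.290 × 16.8 / 10.6)² = 27.19
Round up: n = 28.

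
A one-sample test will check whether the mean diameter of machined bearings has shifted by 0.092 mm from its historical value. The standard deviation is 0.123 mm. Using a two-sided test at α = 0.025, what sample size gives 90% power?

23

For a one-sample z-test, n = ((z_{α/2} + z_β)·σ/δ)².
z_{α/2} = 2.241 (two-sided α = 0.025); z_β = 1.282 (power 90% → β = 0.1).
n = (3.523 × 0.123 / 0.092)² = 22.19
Round up: n = 23.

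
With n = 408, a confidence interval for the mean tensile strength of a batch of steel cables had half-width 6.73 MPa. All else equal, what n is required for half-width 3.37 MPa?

1628

Margin of error scales as 1/√n, so n₂ = n₁·(E₁/E₂)².
n₂ = 408 × (6.73/3.37)² = 408 × 3.988 = 1627.10
Round up: n₂ = 1628.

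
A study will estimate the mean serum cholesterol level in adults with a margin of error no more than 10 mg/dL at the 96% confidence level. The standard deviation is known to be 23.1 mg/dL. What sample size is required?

For a mean, the margin of error is E = z·σ/√n, so n = (zσ/E)².
At 96% confidence, z = 2.054.
n = (2.054 × 23.1 / 10)² = 22.51
Round up: n = 23.

23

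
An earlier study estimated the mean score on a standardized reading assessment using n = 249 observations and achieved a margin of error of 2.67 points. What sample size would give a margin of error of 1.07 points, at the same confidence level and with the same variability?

n = 1551

Margin of error scales as 1/√n, so n₂ = n₁·(E₁/E₂)².
n₂ = 249 × (2.67/1.07)² = 249 × 6.227 = 1550.52
Round up: n₂ = 1551.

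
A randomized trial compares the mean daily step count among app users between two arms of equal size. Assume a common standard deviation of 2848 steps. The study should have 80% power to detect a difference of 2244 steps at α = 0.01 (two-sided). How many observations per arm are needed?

38 per group

For two equal groups, n per group = 2·((z_{α/2} + z_β)·σ/δ)².
z_{α/2} = 2.576; z_β = 0.842 (power 80%).
n = 2 × (3.418 × 2848 / 2244)² = 2 × 18.82 = 37.64
Round up: n = 38 per group.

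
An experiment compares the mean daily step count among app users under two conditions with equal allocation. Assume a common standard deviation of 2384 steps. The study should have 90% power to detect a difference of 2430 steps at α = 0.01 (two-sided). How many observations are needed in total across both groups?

For two equal groups, n per group = 2·((z_{α/2} + z_β)·σ/δ)².
z_{α/2} = 2.576; z_β = 1.282 (power 90%).
n = 2 × (3.858 × 2384 / 2430)² = 2 × 14.33 = 28.66
Round up: n = 29 per group.
Total across both groups: 2 × 29 = 58.

58 total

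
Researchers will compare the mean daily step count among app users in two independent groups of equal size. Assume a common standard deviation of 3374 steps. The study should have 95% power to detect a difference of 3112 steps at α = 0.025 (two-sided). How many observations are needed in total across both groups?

72 total

For two equal groups, n per group = 2·((z_{α/2} + z_β)·σ/δ)².
z_{α/2} = 2.241; z_β = 1.645 (power 95%).
n = 2 × (3.886 × 3374 / 3112)² = 2 × 17.75 = 35.50
Round up: n = 36 per group.
Total across both groups: 2 × 36 = 72.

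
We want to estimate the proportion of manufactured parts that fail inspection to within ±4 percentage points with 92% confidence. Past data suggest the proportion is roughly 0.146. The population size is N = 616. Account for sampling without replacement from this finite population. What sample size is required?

For a proportion with margin E = 0.04 at 92% confidence, z = 1.751.
n = p̂(1−p̂)(z/E)² = 0.146 × 0.854 × (1.751/0.04)² = 238.93 — call this n₀.
Finite-population correction with N = 616: n = n₀ / (1 + (n₀−1)/N) = 238.93 / 1.386 = 172.39
Round up: n = 173.

173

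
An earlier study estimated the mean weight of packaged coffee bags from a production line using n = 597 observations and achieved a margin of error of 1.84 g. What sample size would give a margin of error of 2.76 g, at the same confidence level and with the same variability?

Margin of error scales as 1/√n, so n₂ = n₁·(E₁/E₂)².
n₂ = 597 × (1.84/2.76)² = 597 × 0.4444 = 265.31
Round up: n₂ = 266.

n = 266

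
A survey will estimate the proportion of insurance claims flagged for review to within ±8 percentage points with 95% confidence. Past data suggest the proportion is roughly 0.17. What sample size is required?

85

For a proportion with margin E = 0.08 at 95% confidence, z = 1.960.
n = p̂(1−p̂)(z/E)² = 0.17 × 0.83 × (1.960/0.08)² = 84.70
Round up: n = 85.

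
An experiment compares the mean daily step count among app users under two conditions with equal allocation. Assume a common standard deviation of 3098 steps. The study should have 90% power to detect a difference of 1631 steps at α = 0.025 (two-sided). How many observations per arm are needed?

90 per group

For two equal groups, n per group = 2·((z_{α/2} + z_β)·σ/δ)².
z_{α/2} = 2.241; z_β = 1.282 (power 90%).
n = 2 × (3.523 × 3098 / 1631)² = 2 × 44.78 = 89.56
Round up: n = 90 per group.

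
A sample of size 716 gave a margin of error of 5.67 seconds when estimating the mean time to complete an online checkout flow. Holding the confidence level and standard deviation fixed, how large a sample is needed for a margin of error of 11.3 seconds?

Margin of error scales as 1/√n, so n₂ = n₁·(E₁/E₂)².
n₂ = 716 × (5.67/11.3)² = 716 × 0.2518 = 180.29
Round up: n₂ = 181.

181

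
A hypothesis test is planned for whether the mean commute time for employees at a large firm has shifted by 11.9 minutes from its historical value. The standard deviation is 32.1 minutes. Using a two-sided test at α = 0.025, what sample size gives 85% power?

For a one-sample z-test, n = ((z_{α/2} + z_β)·σ/δ)².
z_{α/2} = 2.241 (two-sided α = 0.025); z_β = 1.036 (power 85% → β = 0.15).
n = (3.277 × 32.1 / 11.9)² = 78.14
Round up: n = 79.

79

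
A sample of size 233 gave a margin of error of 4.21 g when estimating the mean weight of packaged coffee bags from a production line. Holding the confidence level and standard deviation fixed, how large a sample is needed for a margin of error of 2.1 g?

n = 937

Margin of error scales as 1/√n, so n₂ = n₁·(E₁/E₂)².
n₂ = 233 × (4.21/2.1)² = 233 × 4.019 = 936.43
Round up: n₂ = 937.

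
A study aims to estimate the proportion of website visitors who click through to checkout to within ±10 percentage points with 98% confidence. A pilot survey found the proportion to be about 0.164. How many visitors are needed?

For a proportion with margin E = 0.1 at 98% confidence, z = 2.326.
n = p̂(1−p̂)(z/E)² = 0.164 × 0.836 × (2.326/0.1)² = 74.18
Round up: n = 75.

75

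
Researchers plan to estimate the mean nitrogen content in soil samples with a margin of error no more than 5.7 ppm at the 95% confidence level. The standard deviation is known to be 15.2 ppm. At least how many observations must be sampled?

28

For a mean, the margin of error is E = z·σ/√n, so n = (zσ/E)².
At 95% confidence, z = 1.960.
n = (1.960 × 15.2 / 5.7)² = 27.32
Round up: n = 28.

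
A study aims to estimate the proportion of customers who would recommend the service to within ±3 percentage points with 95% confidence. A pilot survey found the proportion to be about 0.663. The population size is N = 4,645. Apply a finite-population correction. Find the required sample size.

792

For a proportion with margin E = 0.03 at 95% confidence, z = 1.960.
n = p̂(1−p̂)(z/E)² = 0.663 × 0.337 × (1.960/0.03)² = 953.70 — call this n₀.
Finite-population correction with N = 4,645: n = n₀ / (1 + (n₀−1)/N) = 953.70 / 1.205 = 791.45
Round up: n = 792.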